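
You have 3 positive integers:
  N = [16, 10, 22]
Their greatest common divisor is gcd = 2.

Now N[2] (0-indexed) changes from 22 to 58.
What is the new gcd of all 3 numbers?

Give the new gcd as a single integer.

Answer: 2

Derivation:
Numbers: [16, 10, 22], gcd = 2
Change: index 2, 22 -> 58
gcd of the OTHER numbers (without index 2): gcd([16, 10]) = 2
New gcd = gcd(g_others, new_val) = gcd(2, 58) = 2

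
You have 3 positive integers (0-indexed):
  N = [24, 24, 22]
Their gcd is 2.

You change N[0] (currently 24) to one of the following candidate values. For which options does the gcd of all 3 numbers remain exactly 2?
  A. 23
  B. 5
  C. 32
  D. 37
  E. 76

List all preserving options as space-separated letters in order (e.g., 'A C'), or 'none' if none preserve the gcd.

Answer: C E

Derivation:
Old gcd = 2; gcd of others (without N[0]) = 2
New gcd for candidate v: gcd(2, v). Preserves old gcd iff gcd(2, v) = 2.
  Option A: v=23, gcd(2,23)=1 -> changes
  Option B: v=5, gcd(2,5)=1 -> changes
  Option C: v=32, gcd(2,32)=2 -> preserves
  Option D: v=37, gcd(2,37)=1 -> changes
  Option E: v=76, gcd(2,76)=2 -> preserves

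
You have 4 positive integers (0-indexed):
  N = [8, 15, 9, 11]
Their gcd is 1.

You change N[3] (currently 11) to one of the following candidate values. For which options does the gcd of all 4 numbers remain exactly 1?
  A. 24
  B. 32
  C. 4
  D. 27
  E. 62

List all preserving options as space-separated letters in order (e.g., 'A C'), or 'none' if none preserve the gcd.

Answer: A B C D E

Derivation:
Old gcd = 1; gcd of others (without N[3]) = 1
New gcd for candidate v: gcd(1, v). Preserves old gcd iff gcd(1, v) = 1.
  Option A: v=24, gcd(1,24)=1 -> preserves
  Option B: v=32, gcd(1,32)=1 -> preserves
  Option C: v=4, gcd(1,4)=1 -> preserves
  Option D: v=27, gcd(1,27)=1 -> preserves
  Option E: v=62, gcd(1,62)=1 -> preserves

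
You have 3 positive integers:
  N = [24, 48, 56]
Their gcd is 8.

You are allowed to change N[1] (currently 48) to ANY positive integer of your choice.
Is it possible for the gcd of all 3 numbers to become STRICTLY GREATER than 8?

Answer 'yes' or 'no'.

Answer: no

Derivation:
Current gcd = 8
gcd of all OTHER numbers (without N[1]=48): gcd([24, 56]) = 8
The new gcd after any change is gcd(8, new_value).
This can be at most 8.
Since 8 = old gcd 8, the gcd can only stay the same or decrease.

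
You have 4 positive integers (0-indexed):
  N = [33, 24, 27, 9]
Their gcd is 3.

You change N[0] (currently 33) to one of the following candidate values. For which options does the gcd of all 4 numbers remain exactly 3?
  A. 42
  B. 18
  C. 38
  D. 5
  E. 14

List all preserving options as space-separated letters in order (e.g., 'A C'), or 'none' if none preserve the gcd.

Answer: A B

Derivation:
Old gcd = 3; gcd of others (without N[0]) = 3
New gcd for candidate v: gcd(3, v). Preserves old gcd iff gcd(3, v) = 3.
  Option A: v=42, gcd(3,42)=3 -> preserves
  Option B: v=18, gcd(3,18)=3 -> preserves
  Option C: v=38, gcd(3,38)=1 -> changes
  Option D: v=5, gcd(3,5)=1 -> changes
  Option E: v=14, gcd(3,14)=1 -> changes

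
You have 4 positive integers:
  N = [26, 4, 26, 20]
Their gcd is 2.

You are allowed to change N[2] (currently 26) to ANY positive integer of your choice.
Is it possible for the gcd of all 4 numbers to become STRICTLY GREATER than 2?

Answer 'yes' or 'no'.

Answer: no

Derivation:
Current gcd = 2
gcd of all OTHER numbers (without N[2]=26): gcd([26, 4, 20]) = 2
The new gcd after any change is gcd(2, new_value).
This can be at most 2.
Since 2 = old gcd 2, the gcd can only stay the same or decrease.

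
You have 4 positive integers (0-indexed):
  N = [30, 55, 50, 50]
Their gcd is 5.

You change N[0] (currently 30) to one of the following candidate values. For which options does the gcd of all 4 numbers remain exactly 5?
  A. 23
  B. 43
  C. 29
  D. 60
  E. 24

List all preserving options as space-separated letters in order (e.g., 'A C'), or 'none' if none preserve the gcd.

Answer: D

Derivation:
Old gcd = 5; gcd of others (without N[0]) = 5
New gcd for candidate v: gcd(5, v). Preserves old gcd iff gcd(5, v) = 5.
  Option A: v=23, gcd(5,23)=1 -> changes
  Option B: v=43, gcd(5,43)=1 -> changes
  Option C: v=29, gcd(5,29)=1 -> changes
  Option D: v=60, gcd(5,60)=5 -> preserves
  Option E: v=24, gcd(5,24)=1 -> changes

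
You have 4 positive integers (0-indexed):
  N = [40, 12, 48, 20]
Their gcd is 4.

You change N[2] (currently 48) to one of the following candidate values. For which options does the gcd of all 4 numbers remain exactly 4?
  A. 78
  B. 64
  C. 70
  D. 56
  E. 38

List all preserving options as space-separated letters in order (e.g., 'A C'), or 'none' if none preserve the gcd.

Old gcd = 4; gcd of others (without N[2]) = 4
New gcd for candidate v: gcd(4, v). Preserves old gcd iff gcd(4, v) = 4.
  Option A: v=78, gcd(4,78)=2 -> changes
  Option B: v=64, gcd(4,64)=4 -> preserves
  Option C: v=70, gcd(4,70)=2 -> changes
  Option D: v=56, gcd(4,56)=4 -> preserves
  Option E: v=38, gcd(4,38)=2 -> changes

Answer: B D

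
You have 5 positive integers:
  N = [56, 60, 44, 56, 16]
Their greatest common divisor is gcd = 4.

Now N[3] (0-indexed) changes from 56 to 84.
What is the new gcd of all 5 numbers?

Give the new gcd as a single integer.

Answer: 4

Derivation:
Numbers: [56, 60, 44, 56, 16], gcd = 4
Change: index 3, 56 -> 84
gcd of the OTHER numbers (without index 3): gcd([56, 60, 44, 16]) = 4
New gcd = gcd(g_others, new_val) = gcd(4, 84) = 4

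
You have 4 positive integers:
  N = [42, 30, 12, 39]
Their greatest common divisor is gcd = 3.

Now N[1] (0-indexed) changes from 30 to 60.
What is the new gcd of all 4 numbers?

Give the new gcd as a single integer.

Answer: 3

Derivation:
Numbers: [42, 30, 12, 39], gcd = 3
Change: index 1, 30 -> 60
gcd of the OTHER numbers (without index 1): gcd([42, 12, 39]) = 3
New gcd = gcd(g_others, new_val) = gcd(3, 60) = 3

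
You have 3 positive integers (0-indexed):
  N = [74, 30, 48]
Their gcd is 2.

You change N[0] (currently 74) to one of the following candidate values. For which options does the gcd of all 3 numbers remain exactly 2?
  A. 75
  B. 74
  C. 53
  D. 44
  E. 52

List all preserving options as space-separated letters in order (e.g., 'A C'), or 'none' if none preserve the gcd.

Old gcd = 2; gcd of others (without N[0]) = 6
New gcd for candidate v: gcd(6, v). Preserves old gcd iff gcd(6, v) = 2.
  Option A: v=75, gcd(6,75)=3 -> changes
  Option B: v=74, gcd(6,74)=2 -> preserves
  Option C: v=53, gcd(6,53)=1 -> changes
  Option D: v=44, gcd(6,44)=2 -> preserves
  Option E: v=52, gcd(6,52)=2 -> preserves

Answer: B D E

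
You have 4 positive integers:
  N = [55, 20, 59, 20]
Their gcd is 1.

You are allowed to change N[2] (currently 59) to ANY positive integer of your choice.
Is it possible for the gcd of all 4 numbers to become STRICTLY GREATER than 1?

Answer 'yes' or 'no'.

Current gcd = 1
gcd of all OTHER numbers (without N[2]=59): gcd([55, 20, 20]) = 5
The new gcd after any change is gcd(5, new_value).
This can be at most 5.
Since 5 > old gcd 1, the gcd CAN increase (e.g., set N[2] = 5).

Answer: yes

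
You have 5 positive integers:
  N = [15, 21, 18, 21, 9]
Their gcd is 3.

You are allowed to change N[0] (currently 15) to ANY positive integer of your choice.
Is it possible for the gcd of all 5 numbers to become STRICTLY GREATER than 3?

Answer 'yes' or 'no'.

Answer: no

Derivation:
Current gcd = 3
gcd of all OTHER numbers (without N[0]=15): gcd([21, 18, 21, 9]) = 3
The new gcd after any change is gcd(3, new_value).
This can be at most 3.
Since 3 = old gcd 3, the gcd can only stay the same or decrease.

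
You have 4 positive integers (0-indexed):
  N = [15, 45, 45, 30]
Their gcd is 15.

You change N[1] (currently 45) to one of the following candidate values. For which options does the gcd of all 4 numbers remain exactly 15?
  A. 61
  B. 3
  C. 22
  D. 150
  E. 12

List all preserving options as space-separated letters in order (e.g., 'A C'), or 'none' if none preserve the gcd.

Old gcd = 15; gcd of others (without N[1]) = 15
New gcd for candidate v: gcd(15, v). Preserves old gcd iff gcd(15, v) = 15.
  Option A: v=61, gcd(15,61)=1 -> changes
  Option B: v=3, gcd(15,3)=3 -> changes
  Option C: v=22, gcd(15,22)=1 -> changes
  Option D: v=150, gcd(15,150)=15 -> preserves
  Option E: v=12, gcd(15,12)=3 -> changes

Answer: D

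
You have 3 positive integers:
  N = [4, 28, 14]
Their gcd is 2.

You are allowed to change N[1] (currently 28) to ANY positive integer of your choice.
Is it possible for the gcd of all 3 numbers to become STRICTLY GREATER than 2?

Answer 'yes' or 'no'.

Current gcd = 2
gcd of all OTHER numbers (without N[1]=28): gcd([4, 14]) = 2
The new gcd after any change is gcd(2, new_value).
This can be at most 2.
Since 2 = old gcd 2, the gcd can only stay the same or decrease.

Answer: no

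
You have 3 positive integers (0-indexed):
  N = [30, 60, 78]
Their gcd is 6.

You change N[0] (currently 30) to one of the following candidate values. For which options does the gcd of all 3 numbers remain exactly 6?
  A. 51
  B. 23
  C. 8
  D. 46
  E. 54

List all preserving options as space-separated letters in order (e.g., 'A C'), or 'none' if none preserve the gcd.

Answer: E

Derivation:
Old gcd = 6; gcd of others (without N[0]) = 6
New gcd for candidate v: gcd(6, v). Preserves old gcd iff gcd(6, v) = 6.
  Option A: v=51, gcd(6,51)=3 -> changes
  Option B: v=23, gcd(6,23)=1 -> changes
  Option C: v=8, gcd(6,8)=2 -> changes
  Option D: v=46, gcd(6,46)=2 -> changes
  Option E: v=54, gcd(6,54)=6 -> preserves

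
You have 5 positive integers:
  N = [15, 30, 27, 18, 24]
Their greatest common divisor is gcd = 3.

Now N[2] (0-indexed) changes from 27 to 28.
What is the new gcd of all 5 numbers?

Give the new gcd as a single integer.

Numbers: [15, 30, 27, 18, 24], gcd = 3
Change: index 2, 27 -> 28
gcd of the OTHER numbers (without index 2): gcd([15, 30, 18, 24]) = 3
New gcd = gcd(g_others, new_val) = gcd(3, 28) = 1

Answer: 1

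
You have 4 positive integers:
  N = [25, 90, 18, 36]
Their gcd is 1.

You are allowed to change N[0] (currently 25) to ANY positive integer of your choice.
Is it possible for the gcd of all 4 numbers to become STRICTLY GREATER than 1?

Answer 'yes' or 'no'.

Answer: yes

Derivation:
Current gcd = 1
gcd of all OTHER numbers (without N[0]=25): gcd([90, 18, 36]) = 18
The new gcd after any change is gcd(18, new_value).
This can be at most 18.
Since 18 > old gcd 1, the gcd CAN increase (e.g., set N[0] = 18).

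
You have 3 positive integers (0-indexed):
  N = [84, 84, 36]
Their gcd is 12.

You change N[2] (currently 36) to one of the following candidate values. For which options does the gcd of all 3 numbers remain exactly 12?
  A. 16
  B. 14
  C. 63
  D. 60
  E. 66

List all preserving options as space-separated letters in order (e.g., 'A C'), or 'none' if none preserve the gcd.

Old gcd = 12; gcd of others (without N[2]) = 84
New gcd for candidate v: gcd(84, v). Preserves old gcd iff gcd(84, v) = 12.
  Option A: v=16, gcd(84,16)=4 -> changes
  Option B: v=14, gcd(84,14)=14 -> changes
  Option C: v=63, gcd(84,63)=21 -> changes
  Option D: v=60, gcd(84,60)=12 -> preserves
  Option E: v=66, gcd(84,66)=6 -> changes

Answer: D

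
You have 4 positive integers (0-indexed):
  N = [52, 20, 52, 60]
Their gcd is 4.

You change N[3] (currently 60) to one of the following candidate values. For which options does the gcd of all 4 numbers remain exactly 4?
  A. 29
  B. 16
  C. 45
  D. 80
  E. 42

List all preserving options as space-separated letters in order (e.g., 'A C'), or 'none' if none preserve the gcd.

Answer: B D

Derivation:
Old gcd = 4; gcd of others (without N[3]) = 4
New gcd for candidate v: gcd(4, v). Preserves old gcd iff gcd(4, v) = 4.
  Option A: v=29, gcd(4,29)=1 -> changes
  Option B: v=16, gcd(4,16)=4 -> preserves
  Option C: v=45, gcd(4,45)=1 -> changes
  Option D: v=80, gcd(4,80)=4 -> preserves
  Option E: v=42, gcd(4,42)=2 -> changes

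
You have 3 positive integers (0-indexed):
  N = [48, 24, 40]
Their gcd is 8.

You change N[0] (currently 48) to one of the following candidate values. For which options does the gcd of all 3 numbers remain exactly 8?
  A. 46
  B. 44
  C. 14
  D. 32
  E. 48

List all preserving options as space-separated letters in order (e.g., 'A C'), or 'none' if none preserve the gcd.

Old gcd = 8; gcd of others (without N[0]) = 8
New gcd for candidate v: gcd(8, v). Preserves old gcd iff gcd(8, v) = 8.
  Option A: v=46, gcd(8,46)=2 -> changes
  Option B: v=44, gcd(8,44)=4 -> changes
  Option C: v=14, gcd(8,14)=2 -> changes
  Option D: v=32, gcd(8,32)=8 -> preserves
  Option E: v=48, gcd(8,48)=8 -> preserves

Answer: D E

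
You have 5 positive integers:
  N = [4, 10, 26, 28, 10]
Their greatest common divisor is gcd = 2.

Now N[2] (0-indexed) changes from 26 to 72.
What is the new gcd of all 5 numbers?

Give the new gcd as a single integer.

Answer: 2

Derivation:
Numbers: [4, 10, 26, 28, 10], gcd = 2
Change: index 2, 26 -> 72
gcd of the OTHER numbers (without index 2): gcd([4, 10, 28, 10]) = 2
New gcd = gcd(g_others, new_val) = gcd(2, 72) = 2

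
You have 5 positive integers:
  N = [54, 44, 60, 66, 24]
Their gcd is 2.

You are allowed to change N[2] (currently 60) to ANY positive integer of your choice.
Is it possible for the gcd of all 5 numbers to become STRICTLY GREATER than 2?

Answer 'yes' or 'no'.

Current gcd = 2
gcd of all OTHER numbers (without N[2]=60): gcd([54, 44, 66, 24]) = 2
The new gcd after any change is gcd(2, new_value).
This can be at most 2.
Since 2 = old gcd 2, the gcd can only stay the same or decrease.

Answer: no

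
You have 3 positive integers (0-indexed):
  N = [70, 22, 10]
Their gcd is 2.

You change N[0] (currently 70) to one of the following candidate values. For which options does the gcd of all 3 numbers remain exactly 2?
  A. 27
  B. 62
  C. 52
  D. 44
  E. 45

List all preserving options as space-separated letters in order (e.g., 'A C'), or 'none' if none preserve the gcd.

Old gcd = 2; gcd of others (without N[0]) = 2
New gcd for candidate v: gcd(2, v). Preserves old gcd iff gcd(2, v) = 2.
  Option A: v=27, gcd(2,27)=1 -> changes
  Option B: v=62, gcd(2,62)=2 -> preserves
  Option C: v=52, gcd(2,52)=2 -> preserves
  Option D: v=44, gcd(2,44)=2 -> preserves
  Option E: v=45, gcd(2,45)=1 -> changes

Answer: B C D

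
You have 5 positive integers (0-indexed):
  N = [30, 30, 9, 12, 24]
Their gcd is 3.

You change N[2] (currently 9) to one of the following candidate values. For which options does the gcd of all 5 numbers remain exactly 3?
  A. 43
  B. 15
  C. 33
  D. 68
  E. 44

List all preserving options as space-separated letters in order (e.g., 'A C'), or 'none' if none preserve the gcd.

Old gcd = 3; gcd of others (without N[2]) = 6
New gcd for candidate v: gcd(6, v). Preserves old gcd iff gcd(6, v) = 3.
  Option A: v=43, gcd(6,43)=1 -> changes
  Option B: v=15, gcd(6,15)=3 -> preserves
  Option C: v=33, gcd(6,33)=3 -> preserves
  Option D: v=68, gcd(6,68)=2 -> changes
  Option E: v=44, gcd(6,44)=2 -> changes

Answer: B C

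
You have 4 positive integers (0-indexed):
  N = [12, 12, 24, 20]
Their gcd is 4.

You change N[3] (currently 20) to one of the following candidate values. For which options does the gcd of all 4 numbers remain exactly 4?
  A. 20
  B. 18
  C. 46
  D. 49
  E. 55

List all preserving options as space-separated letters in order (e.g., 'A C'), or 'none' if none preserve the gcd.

Answer: A

Derivation:
Old gcd = 4; gcd of others (without N[3]) = 12
New gcd for candidate v: gcd(12, v). Preserves old gcd iff gcd(12, v) = 4.
  Option A: v=20, gcd(12,20)=4 -> preserves
  Option B: v=18, gcd(12,18)=6 -> changes
  Option C: v=46, gcd(12,46)=2 -> changes
  Option D: v=49, gcd(12,49)=1 -> changes
  Option E: v=55, gcd(12,55)=1 -> changes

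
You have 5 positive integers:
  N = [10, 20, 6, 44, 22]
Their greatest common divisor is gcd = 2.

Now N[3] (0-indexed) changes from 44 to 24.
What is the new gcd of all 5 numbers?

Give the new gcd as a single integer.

Answer: 2

Derivation:
Numbers: [10, 20, 6, 44, 22], gcd = 2
Change: index 3, 44 -> 24
gcd of the OTHER numbers (without index 3): gcd([10, 20, 6, 22]) = 2
New gcd = gcd(g_others, new_val) = gcd(2, 24) = 2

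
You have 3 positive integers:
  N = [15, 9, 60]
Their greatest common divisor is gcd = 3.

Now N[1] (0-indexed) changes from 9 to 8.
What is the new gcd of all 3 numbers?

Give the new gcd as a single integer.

Numbers: [15, 9, 60], gcd = 3
Change: index 1, 9 -> 8
gcd of the OTHER numbers (without index 1): gcd([15, 60]) = 15
New gcd = gcd(g_others, new_val) = gcd(15, 8) = 1

Answer: 1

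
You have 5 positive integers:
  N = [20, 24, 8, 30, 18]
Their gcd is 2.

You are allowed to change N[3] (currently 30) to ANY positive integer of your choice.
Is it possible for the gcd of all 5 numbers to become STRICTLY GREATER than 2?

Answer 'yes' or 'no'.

Answer: no

Derivation:
Current gcd = 2
gcd of all OTHER numbers (without N[3]=30): gcd([20, 24, 8, 18]) = 2
The new gcd after any change is gcd(2, new_value).
This can be at most 2.
Since 2 = old gcd 2, the gcd can only stay the same or decrease.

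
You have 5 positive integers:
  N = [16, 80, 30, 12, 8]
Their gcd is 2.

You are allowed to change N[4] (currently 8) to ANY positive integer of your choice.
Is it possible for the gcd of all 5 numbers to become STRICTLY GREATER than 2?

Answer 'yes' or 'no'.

Answer: no

Derivation:
Current gcd = 2
gcd of all OTHER numbers (without N[4]=8): gcd([16, 80, 30, 12]) = 2
The new gcd after any change is gcd(2, new_value).
This can be at most 2.
Since 2 = old gcd 2, the gcd can only stay the same or decrease.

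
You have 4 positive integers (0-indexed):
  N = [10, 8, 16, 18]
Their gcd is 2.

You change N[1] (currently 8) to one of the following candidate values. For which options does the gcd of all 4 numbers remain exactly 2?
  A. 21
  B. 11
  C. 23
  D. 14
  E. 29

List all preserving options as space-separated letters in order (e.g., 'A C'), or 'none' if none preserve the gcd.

Old gcd = 2; gcd of others (without N[1]) = 2
New gcd for candidate v: gcd(2, v). Preserves old gcd iff gcd(2, v) = 2.
  Option A: v=21, gcd(2,21)=1 -> changes
  Option B: v=11, gcd(2,11)=1 -> changes
  Option C: v=23, gcd(2,23)=1 -> changes
  Option D: v=14, gcd(2,14)=2 -> preserves
  Option E: v=29, gcd(2,29)=1 -> changes

Answer: D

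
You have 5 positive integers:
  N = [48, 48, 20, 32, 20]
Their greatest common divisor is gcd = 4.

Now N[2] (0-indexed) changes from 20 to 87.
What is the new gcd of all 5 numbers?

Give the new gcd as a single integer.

Numbers: [48, 48, 20, 32, 20], gcd = 4
Change: index 2, 20 -> 87
gcd of the OTHER numbers (without index 2): gcd([48, 48, 32, 20]) = 4
New gcd = gcd(g_others, new_val) = gcd(4, 87) = 1

Answer: 1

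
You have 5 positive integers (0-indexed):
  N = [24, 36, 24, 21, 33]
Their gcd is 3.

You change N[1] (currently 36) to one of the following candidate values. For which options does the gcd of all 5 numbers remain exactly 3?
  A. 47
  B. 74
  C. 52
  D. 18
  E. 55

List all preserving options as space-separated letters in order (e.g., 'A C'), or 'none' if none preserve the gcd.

Answer: D

Derivation:
Old gcd = 3; gcd of others (without N[1]) = 3
New gcd for candidate v: gcd(3, v). Preserves old gcd iff gcd(3, v) = 3.
  Option A: v=47, gcd(3,47)=1 -> changes
  Option B: v=74, gcd(3,74)=1 -> changes
  Option C: v=52, gcd(3,52)=1 -> changes
  Option D: v=18, gcd(3,18)=3 -> preserves
  Option E: v=55, gcd(3,55)=1 -> changes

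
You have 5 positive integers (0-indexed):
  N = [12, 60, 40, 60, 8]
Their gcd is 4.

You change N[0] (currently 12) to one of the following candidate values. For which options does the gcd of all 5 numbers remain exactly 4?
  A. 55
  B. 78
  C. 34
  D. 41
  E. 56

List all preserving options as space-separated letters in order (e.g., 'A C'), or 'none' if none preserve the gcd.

Old gcd = 4; gcd of others (without N[0]) = 4
New gcd for candidate v: gcd(4, v). Preserves old gcd iff gcd(4, v) = 4.
  Option A: v=55, gcd(4,55)=1 -> changes
  Option B: v=78, gcd(4,78)=2 -> changes
  Option C: v=34, gcd(4,34)=2 -> changes
  Option D: v=41, gcd(4,41)=1 -> changes
  Option E: v=56, gcd(4,56)=4 -> preserves

Answer: E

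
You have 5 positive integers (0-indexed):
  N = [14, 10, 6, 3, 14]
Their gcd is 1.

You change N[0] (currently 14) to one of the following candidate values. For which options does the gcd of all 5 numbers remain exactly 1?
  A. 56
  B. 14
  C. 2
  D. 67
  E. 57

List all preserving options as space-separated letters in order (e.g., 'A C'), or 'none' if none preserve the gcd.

Old gcd = 1; gcd of others (without N[0]) = 1
New gcd for candidate v: gcd(1, v). Preserves old gcd iff gcd(1, v) = 1.
  Option A: v=56, gcd(1,56)=1 -> preserves
  Option B: v=14, gcd(1,14)=1 -> preserves
  Option C: v=2, gcd(1,2)=1 -> preserves
  Option D: v=67, gcd(1,67)=1 -> preserves
  Option E: v=57, gcd(1,57)=1 -> preserves

Answer: A B C D E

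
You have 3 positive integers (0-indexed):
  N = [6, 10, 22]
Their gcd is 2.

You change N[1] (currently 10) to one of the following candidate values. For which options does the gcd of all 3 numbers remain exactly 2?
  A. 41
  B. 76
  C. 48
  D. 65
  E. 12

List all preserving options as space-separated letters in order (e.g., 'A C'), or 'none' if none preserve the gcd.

Answer: B C E

Derivation:
Old gcd = 2; gcd of others (without N[1]) = 2
New gcd for candidate v: gcd(2, v). Preserves old gcd iff gcd(2, v) = 2.
  Option A: v=41, gcd(2,41)=1 -> changes
  Option B: v=76, gcd(2,76)=2 -> preserves
  Option C: v=48, gcd(2,48)=2 -> preserves
  Option D: v=65, gcd(2,65)=1 -> changes
  Option E: v=12, gcd(2,12)=2 -> preserves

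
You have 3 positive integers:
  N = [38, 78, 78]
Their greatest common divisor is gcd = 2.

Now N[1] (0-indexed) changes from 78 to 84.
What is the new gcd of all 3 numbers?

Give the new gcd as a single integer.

Numbers: [38, 78, 78], gcd = 2
Change: index 1, 78 -> 84
gcd of the OTHER numbers (without index 1): gcd([38, 78]) = 2
New gcd = gcd(g_others, new_val) = gcd(2, 84) = 2

Answer: 2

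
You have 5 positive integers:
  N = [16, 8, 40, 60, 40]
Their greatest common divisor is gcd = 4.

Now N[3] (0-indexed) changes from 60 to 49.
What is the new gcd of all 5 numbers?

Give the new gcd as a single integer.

Numbers: [16, 8, 40, 60, 40], gcd = 4
Change: index 3, 60 -> 49
gcd of the OTHER numbers (without index 3): gcd([16, 8, 40, 40]) = 8
New gcd = gcd(g_others, new_val) = gcd(8, 49) = 1

Answer: 1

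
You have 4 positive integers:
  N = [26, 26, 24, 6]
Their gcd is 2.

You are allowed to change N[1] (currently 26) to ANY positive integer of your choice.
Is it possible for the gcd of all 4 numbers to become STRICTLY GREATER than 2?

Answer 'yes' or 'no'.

Answer: no

Derivation:
Current gcd = 2
gcd of all OTHER numbers (without N[1]=26): gcd([26, 24, 6]) = 2
The new gcd after any change is gcd(2, new_value).
This can be at most 2.
Since 2 = old gcd 2, the gcd can only stay the same or decrease.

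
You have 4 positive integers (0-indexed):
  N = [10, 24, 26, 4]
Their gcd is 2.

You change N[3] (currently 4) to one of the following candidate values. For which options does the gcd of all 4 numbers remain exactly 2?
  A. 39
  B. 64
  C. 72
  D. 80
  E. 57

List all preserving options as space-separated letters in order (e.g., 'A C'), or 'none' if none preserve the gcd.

Old gcd = 2; gcd of others (without N[3]) = 2
New gcd for candidate v: gcd(2, v). Preserves old gcd iff gcd(2, v) = 2.
  Option A: v=39, gcd(2,39)=1 -> changes
  Option B: v=64, gcd(2,64)=2 -> preserves
  Option C: v=72, gcd(2,72)=2 -> preserves
  Option D: v=80, gcd(2,80)=2 -> preserves
  Option E: v=57, gcd(2,57)=1 -> changes

Answer: B C D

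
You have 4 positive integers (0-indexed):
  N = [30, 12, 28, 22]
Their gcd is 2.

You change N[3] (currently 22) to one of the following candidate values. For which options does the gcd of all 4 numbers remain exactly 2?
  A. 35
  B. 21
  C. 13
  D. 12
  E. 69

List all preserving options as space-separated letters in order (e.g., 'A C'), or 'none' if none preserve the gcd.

Old gcd = 2; gcd of others (without N[3]) = 2
New gcd for candidate v: gcd(2, v). Preserves old gcd iff gcd(2, v) = 2.
  Option A: v=35, gcd(2,35)=1 -> changes
  Option B: v=21, gcd(2,21)=1 -> changes
  Option C: v=13, gcd(2,13)=1 -> changes
  Option D: v=12, gcd(2,12)=2 -> preserves
  Option E: v=69, gcd(2,69)=1 -> changes

Answer: D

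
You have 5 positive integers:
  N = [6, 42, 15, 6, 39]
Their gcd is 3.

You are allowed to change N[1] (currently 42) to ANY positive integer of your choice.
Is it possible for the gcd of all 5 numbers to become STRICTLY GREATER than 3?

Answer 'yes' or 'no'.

Answer: no

Derivation:
Current gcd = 3
gcd of all OTHER numbers (without N[1]=42): gcd([6, 15, 6, 39]) = 3
The new gcd after any change is gcd(3, new_value).
This can be at most 3.
Since 3 = old gcd 3, the gcd can only stay the same or decrease.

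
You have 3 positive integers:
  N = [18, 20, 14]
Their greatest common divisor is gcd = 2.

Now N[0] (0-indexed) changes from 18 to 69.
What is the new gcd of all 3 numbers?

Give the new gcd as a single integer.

Answer: 1

Derivation:
Numbers: [18, 20, 14], gcd = 2
Change: index 0, 18 -> 69
gcd of the OTHER numbers (without index 0): gcd([20, 14]) = 2
New gcd = gcd(g_others, new_val) = gcd(2, 69) = 1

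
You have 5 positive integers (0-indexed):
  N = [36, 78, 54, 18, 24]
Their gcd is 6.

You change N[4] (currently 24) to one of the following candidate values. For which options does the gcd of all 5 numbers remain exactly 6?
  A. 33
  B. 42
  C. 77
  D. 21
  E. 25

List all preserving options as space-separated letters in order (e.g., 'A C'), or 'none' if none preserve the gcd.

Old gcd = 6; gcd of others (without N[4]) = 6
New gcd for candidate v: gcd(6, v). Preserves old gcd iff gcd(6, v) = 6.
  Option A: v=33, gcd(6,33)=3 -> changes
  Option B: v=42, gcd(6,42)=6 -> preserves
  Option C: v=77, gcd(6,77)=1 -> changes
  Option D: v=21, gcd(6,21)=3 -> changes
  Option E: v=25, gcd(6,25)=1 -> changes

Answer: B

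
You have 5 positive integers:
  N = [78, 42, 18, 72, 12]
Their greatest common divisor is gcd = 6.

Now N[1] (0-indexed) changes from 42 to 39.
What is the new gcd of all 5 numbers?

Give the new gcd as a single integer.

Numbers: [78, 42, 18, 72, 12], gcd = 6
Change: index 1, 42 -> 39
gcd of the OTHER numbers (without index 1): gcd([78, 18, 72, 12]) = 6
New gcd = gcd(g_others, new_val) = gcd(6, 39) = 3

Answer: 3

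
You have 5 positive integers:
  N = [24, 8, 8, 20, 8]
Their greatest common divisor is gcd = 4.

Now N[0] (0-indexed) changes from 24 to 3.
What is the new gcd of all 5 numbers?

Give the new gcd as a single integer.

Numbers: [24, 8, 8, 20, 8], gcd = 4
Change: index 0, 24 -> 3
gcd of the OTHER numbers (without index 0): gcd([8, 8, 20, 8]) = 4
New gcd = gcd(g_others, new_val) = gcd(4, 3) = 1

Answer: 1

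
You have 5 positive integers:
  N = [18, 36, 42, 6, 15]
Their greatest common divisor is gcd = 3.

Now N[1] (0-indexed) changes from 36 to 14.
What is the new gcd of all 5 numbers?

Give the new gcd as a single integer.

Numbers: [18, 36, 42, 6, 15], gcd = 3
Change: index 1, 36 -> 14
gcd of the OTHER numbers (without index 1): gcd([18, 42, 6, 15]) = 3
New gcd = gcd(g_others, new_val) = gcd(3, 14) = 1

Answer: 1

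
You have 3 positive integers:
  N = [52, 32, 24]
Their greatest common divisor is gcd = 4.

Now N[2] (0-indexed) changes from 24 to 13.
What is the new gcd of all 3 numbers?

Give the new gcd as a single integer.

Numbers: [52, 32, 24], gcd = 4
Change: index 2, 24 -> 13
gcd of the OTHER numbers (without index 2): gcd([52, 32]) = 4
New gcd = gcd(g_others, new_val) = gcd(4, 13) = 1

Answer: 1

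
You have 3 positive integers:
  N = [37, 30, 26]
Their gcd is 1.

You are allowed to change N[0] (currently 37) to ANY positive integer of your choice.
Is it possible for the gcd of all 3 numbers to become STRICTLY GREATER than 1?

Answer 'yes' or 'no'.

Current gcd = 1
gcd of all OTHER numbers (without N[0]=37): gcd([30, 26]) = 2
The new gcd after any change is gcd(2, new_value).
This can be at most 2.
Since 2 > old gcd 1, the gcd CAN increase (e.g., set N[0] = 2).

Answer: yes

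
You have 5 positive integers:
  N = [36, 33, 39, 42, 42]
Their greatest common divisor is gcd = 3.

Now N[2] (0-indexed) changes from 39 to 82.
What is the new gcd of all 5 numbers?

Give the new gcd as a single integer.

Numbers: [36, 33, 39, 42, 42], gcd = 3
Change: index 2, 39 -> 82
gcd of the OTHER numbers (without index 2): gcd([36, 33, 42, 42]) = 3
New gcd = gcd(g_others, new_val) = gcd(3, 82) = 1

Answer: 1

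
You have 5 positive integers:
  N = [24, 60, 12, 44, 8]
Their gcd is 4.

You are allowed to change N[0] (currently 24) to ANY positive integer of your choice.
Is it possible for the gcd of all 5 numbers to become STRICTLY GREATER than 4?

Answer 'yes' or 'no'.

Current gcd = 4
gcd of all OTHER numbers (without N[0]=24): gcd([60, 12, 44, 8]) = 4
The new gcd after any change is gcd(4, new_value).
This can be at most 4.
Since 4 = old gcd 4, the gcd can only stay the same or decrease.

Answer: no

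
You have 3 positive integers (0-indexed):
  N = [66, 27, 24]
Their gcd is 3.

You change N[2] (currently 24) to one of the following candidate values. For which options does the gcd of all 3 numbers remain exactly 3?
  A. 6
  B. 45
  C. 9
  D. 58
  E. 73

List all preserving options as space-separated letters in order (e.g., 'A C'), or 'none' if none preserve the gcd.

Old gcd = 3; gcd of others (without N[2]) = 3
New gcd for candidate v: gcd(3, v). Preserves old gcd iff gcd(3, v) = 3.
  Option A: v=6, gcd(3,6)=3 -> preserves
  Option B: v=45, gcd(3,45)=3 -> preserves
  Option C: v=9, gcd(3,9)=3 -> preserves
  Option D: v=58, gcd(3,58)=1 -> changes
  Option E: v=73, gcd(3,73)=1 -> changes

Answer: A B C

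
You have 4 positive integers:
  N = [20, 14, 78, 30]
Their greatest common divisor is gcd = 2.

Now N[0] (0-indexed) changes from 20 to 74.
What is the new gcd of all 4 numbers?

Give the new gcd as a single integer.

Numbers: [20, 14, 78, 30], gcd = 2
Change: index 0, 20 -> 74
gcd of the OTHER numbers (without index 0): gcd([14, 78, 30]) = 2
New gcd = gcd(g_others, new_val) = gcd(2, 74) = 2

Answer: 2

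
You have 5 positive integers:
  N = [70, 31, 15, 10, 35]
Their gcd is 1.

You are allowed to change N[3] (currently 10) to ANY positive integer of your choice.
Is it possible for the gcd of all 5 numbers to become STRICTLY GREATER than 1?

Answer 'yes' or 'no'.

Answer: no

Derivation:
Current gcd = 1
gcd of all OTHER numbers (without N[3]=10): gcd([70, 31, 15, 35]) = 1
The new gcd after any change is gcd(1, new_value).
This can be at most 1.
Since 1 = old gcd 1, the gcd can only stay the same or decrease.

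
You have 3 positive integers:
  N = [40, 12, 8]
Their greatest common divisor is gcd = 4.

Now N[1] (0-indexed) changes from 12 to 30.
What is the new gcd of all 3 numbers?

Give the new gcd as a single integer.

Numbers: [40, 12, 8], gcd = 4
Change: index 1, 12 -> 30
gcd of the OTHER numbers (without index 1): gcd([40, 8]) = 8
New gcd = gcd(g_others, new_val) = gcd(8, 30) = 2

Answer: 2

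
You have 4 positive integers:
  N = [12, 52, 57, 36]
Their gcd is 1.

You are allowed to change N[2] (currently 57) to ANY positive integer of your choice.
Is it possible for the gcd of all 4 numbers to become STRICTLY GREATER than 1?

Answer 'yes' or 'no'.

Answer: yes

Derivation:
Current gcd = 1
gcd of all OTHER numbers (without N[2]=57): gcd([12, 52, 36]) = 4
The new gcd after any change is gcd(4, new_value).
This can be at most 4.
Since 4 > old gcd 1, the gcd CAN increase (e.g., set N[2] = 4).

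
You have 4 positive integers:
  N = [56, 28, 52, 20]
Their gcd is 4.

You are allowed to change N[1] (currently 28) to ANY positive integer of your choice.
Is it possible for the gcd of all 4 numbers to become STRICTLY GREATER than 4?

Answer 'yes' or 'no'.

Answer: no

Derivation:
Current gcd = 4
gcd of all OTHER numbers (without N[1]=28): gcd([56, 52, 20]) = 4
The new gcd after any change is gcd(4, new_value).
This can be at most 4.
Since 4 = old gcd 4, the gcd can only stay the same or decrease.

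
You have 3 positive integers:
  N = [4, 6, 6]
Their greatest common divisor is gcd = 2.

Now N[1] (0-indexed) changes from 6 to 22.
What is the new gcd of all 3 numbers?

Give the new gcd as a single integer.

Numbers: [4, 6, 6], gcd = 2
Change: index 1, 6 -> 22
gcd of the OTHER numbers (without index 1): gcd([4, 6]) = 2
New gcd = gcd(g_others, new_val) = gcd(2, 22) = 2

Answer: 2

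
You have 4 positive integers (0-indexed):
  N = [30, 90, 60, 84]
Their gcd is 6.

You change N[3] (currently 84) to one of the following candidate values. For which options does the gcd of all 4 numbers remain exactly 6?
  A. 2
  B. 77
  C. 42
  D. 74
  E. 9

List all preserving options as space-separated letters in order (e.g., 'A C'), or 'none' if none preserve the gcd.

Old gcd = 6; gcd of others (without N[3]) = 30
New gcd for candidate v: gcd(30, v). Preserves old gcd iff gcd(30, v) = 6.
  Option A: v=2, gcd(30,2)=2 -> changes
  Option B: v=77, gcd(30,77)=1 -> changes
  Option C: v=42, gcd(30,42)=6 -> preserves
  Option D: v=74, gcd(30,74)=2 -> changes
  Option E: v=9, gcd(30,9)=3 -> changes

Answer: C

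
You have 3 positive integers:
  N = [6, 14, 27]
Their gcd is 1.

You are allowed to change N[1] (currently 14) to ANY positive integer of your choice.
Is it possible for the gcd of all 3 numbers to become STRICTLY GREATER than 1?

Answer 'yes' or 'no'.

Answer: yes

Derivation:
Current gcd = 1
gcd of all OTHER numbers (without N[1]=14): gcd([6, 27]) = 3
The new gcd after any change is gcd(3, new_value).
This can be at most 3.
Since 3 > old gcd 1, the gcd CAN increase (e.g., set N[1] = 3).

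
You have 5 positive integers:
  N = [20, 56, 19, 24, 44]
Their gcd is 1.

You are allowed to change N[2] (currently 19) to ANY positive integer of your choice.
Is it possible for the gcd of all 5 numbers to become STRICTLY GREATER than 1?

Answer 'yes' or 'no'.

Current gcd = 1
gcd of all OTHER numbers (without N[2]=19): gcd([20, 56, 24, 44]) = 4
The new gcd after any change is gcd(4, new_value).
This can be at most 4.
Since 4 > old gcd 1, the gcd CAN increase (e.g., set N[2] = 4).

Answer: yes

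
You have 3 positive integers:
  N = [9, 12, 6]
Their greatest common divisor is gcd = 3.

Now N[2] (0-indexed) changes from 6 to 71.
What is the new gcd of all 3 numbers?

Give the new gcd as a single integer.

Answer: 1

Derivation:
Numbers: [9, 12, 6], gcd = 3
Change: index 2, 6 -> 71
gcd of the OTHER numbers (without index 2): gcd([9, 12]) = 3
New gcd = gcd(g_others, new_val) = gcd(3, 71) = 1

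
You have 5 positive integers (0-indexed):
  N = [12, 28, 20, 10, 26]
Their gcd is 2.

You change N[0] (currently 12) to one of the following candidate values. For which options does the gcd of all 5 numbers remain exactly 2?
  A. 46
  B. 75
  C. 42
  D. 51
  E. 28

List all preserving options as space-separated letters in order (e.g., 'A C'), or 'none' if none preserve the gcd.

Old gcd = 2; gcd of others (without N[0]) = 2
New gcd for candidate v: gcd(2, v). Preserves old gcd iff gcd(2, v) = 2.
  Option A: v=46, gcd(2,46)=2 -> preserves
  Option B: v=75, gcd(2,75)=1 -> changes
  Option C: v=42, gcd(2,42)=2 -> preserves
  Option D: v=51, gcd(2,51)=1 -> changes
  Option E: v=28, gcd(2,28)=2 -> preserves

Answer: A C E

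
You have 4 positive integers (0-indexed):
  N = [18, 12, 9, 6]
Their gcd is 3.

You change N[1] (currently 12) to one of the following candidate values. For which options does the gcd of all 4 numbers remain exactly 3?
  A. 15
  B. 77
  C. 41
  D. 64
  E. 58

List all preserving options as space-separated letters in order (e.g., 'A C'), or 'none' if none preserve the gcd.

Answer: A

Derivation:
Old gcd = 3; gcd of others (without N[1]) = 3
New gcd for candidate v: gcd(3, v). Preserves old gcd iff gcd(3, v) = 3.
  Option A: v=15, gcd(3,15)=3 -> preserves
  Option B: v=77, gcd(3,77)=1 -> changes
  Option C: v=41, gcd(3,41)=1 -> changes
  Option D: v=64, gcd(3,64)=1 -> changes
  Option E: v=58, gcd(3,58)=1 -> changes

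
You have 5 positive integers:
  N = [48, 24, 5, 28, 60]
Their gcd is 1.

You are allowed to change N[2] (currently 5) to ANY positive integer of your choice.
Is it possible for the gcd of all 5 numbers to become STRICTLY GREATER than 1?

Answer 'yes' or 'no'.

Current gcd = 1
gcd of all OTHER numbers (without N[2]=5): gcd([48, 24, 28, 60]) = 4
The new gcd after any change is gcd(4, new_value).
This can be at most 4.
Since 4 > old gcd 1, the gcd CAN increase (e.g., set N[2] = 4).

Answer: yes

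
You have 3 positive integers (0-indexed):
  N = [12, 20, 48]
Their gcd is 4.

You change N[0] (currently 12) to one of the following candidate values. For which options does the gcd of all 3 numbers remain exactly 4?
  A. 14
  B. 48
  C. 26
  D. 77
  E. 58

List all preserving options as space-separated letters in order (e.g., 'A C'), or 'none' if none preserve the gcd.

Old gcd = 4; gcd of others (without N[0]) = 4
New gcd for candidate v: gcd(4, v). Preserves old gcd iff gcd(4, v) = 4.
  Option A: v=14, gcd(4,14)=2 -> changes
  Option B: v=48, gcd(4,48)=4 -> preserves
  Option C: v=26, gcd(4,26)=2 -> changes
  Option D: v=77, gcd(4,77)=1 -> changes
  Option E: v=58, gcd(4,58)=2 -> changes

Answer: B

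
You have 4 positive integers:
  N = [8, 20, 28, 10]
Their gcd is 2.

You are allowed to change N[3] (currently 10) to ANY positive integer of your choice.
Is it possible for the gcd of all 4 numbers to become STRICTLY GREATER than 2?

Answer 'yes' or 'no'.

Current gcd = 2
gcd of all OTHER numbers (without N[3]=10): gcd([8, 20, 28]) = 4
The new gcd after any change is gcd(4, new_value).
This can be at most 4.
Since 4 > old gcd 2, the gcd CAN increase (e.g., set N[3] = 4).

Answer: yes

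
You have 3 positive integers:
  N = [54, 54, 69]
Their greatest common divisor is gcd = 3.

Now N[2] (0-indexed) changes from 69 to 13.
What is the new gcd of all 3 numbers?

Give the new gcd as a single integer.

Numbers: [54, 54, 69], gcd = 3
Change: index 2, 69 -> 13
gcd of the OTHER numbers (without index 2): gcd([54, 54]) = 54
New gcd = gcd(g_others, new_val) = gcd(54, 13) = 1

Answer: 1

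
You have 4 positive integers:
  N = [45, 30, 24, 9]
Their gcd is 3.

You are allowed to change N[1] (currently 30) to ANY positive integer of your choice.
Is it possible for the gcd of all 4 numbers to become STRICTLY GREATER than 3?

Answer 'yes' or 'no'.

Current gcd = 3
gcd of all OTHER numbers (without N[1]=30): gcd([45, 24, 9]) = 3
The new gcd after any change is gcd(3, new_value).
This can be at most 3.
Since 3 = old gcd 3, the gcd can only stay the same or decrease.

Answer: no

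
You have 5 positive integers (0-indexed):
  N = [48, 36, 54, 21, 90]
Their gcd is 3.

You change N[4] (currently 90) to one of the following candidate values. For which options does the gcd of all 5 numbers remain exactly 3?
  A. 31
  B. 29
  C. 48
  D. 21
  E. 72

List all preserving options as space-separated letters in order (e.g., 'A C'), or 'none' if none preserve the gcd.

Answer: C D E

Derivation:
Old gcd = 3; gcd of others (without N[4]) = 3
New gcd for candidate v: gcd(3, v). Preserves old gcd iff gcd(3, v) = 3.
  Option A: v=31, gcd(3,31)=1 -> changes
  Option B: v=29, gcd(3,29)=1 -> changes
  Option C: v=48, gcd(3,48)=3 -> preserves
  Option D: v=21, gcd(3,21)=3 -> preserves
  Option E: v=72, gcd(3,72)=3 -> preserves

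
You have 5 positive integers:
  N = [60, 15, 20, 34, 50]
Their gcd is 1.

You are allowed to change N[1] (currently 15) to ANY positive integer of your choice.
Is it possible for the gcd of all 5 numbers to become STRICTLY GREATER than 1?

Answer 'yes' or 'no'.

Current gcd = 1
gcd of all OTHER numbers (without N[1]=15): gcd([60, 20, 34, 50]) = 2
The new gcd after any change is gcd(2, new_value).
This can be at most 2.
Since 2 > old gcd 1, the gcd CAN increase (e.g., set N[1] = 2).

Answer: yes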